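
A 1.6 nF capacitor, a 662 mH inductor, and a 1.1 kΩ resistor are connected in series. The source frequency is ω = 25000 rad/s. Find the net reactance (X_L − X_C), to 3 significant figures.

X_L = ωL = 16600 Ω
X_C = 1/(ωC) = 25000 Ω
X = 16600 − 25000 = -8450 Ω

-8450 Ω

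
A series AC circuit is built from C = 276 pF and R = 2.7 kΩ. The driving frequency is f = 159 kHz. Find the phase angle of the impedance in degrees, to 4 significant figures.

-53.33°

ω = 2πf = 999000 rad/s
X_C = 1/(ωC) = 3627 Ω
Z = 2700 − j3627 Ω
|Z| = √(2700² + 3627²) = 4521 Ω
∠Z = arctan(-3627/2700) = -53.33°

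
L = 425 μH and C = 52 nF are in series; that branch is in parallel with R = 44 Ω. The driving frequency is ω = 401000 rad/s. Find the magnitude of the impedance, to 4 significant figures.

41.41 Ω

X_L = ωL = 170.4 Ω
X_C = 1/(ωC) = 47.96 Ω
Branch 1: Z₁ = R = 44.00 Ω
Branch 2 (series LC): Z₂ = j(X_L − X_C) = j122.5 Ω
Parallel: Z = Z₁Z₂/(Z₁+Z₂), |Z| = 41.41 Ω, ∠Z = 19.76°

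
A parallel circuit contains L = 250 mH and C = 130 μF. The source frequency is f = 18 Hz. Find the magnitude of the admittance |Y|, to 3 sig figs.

20.7 mS

ω = 2πf = 113.1 rad/s
X_L = ωL = 28.3 Ω
X_C = 1/(ωC) = 68.0 Ω
Parallel: admittances add. Y = 1/(jωL) + jωC
Y = (0 − j0.0207) S
|Y| = 0.0207 S → |Z| = 1/|Y| = 48.4 Ω, ∠Z = −∠Y = 90.0°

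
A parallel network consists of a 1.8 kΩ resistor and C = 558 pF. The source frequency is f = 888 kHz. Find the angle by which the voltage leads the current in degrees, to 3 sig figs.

ω = 2πf = 5.579e+06 rad/s
X_C = 1/(ωC) = 321 Ω
Parallel: admittances add. Y = 1/R + jωC
Y = (0.000556 + j0.00311) S
|Y| = 0.00316 S → |Z| = 1/|Y| = 316 Ω, ∠Z = −∠Y = -79.9°

-79.9°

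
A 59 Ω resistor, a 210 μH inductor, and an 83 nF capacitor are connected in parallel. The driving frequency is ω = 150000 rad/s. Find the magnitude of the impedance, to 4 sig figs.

X_L = ωL = 31.50 Ω
X_C = 1/(ωC) = 80.32 Ω
Parallel: admittances add. Y = 1/R + 1/(jωL) + jωC
Y = (0.01695 − j0.01930) S
|Y| = 0.02568 S → |Z| = 1/|Y| = 38.94 Ω, ∠Z = −∠Y = 48.70°

38.94 Ω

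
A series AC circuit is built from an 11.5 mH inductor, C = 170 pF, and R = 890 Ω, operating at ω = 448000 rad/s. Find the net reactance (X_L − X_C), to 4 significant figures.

X_L = ωL = 5152 Ω
X_C = 1/(ωC) = 13130 Ω
X = 5152 − 13130 = -7978 Ω

-7978 Ω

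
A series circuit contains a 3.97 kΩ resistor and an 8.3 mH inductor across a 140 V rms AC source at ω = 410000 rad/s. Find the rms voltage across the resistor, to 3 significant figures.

X_L = ωL = 3400 Ω
Z = 3970 + j3400 Ω
|Z| = √(3970² + 3400²) = 5230 Ω
I = V/|Z| = 26.8 mA
V_R = I·|Z_R| = 0.0268 × 3970 = 106 V

106 V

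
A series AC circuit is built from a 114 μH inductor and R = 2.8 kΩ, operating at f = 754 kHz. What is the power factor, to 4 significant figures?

ω = 2πf = 4.738e+06 rad/s
X_L = ωL = 540.1 Ω
Z = 2800 + j540.1 Ω
|Z| = √(2800² + 540.1²) = 2852 Ω
∠Z = arctan(540.1/2800) = 10.92°
cos φ = cos(10.92°) = 0.9819

0.9819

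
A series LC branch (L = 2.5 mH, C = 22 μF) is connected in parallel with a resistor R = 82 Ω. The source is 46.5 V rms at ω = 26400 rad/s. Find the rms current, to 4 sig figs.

919.2 mA

X_L = ωL = 66.00 Ω
X_C = 1/(ωC) = 1.722 Ω
Branch 1: Z₁ = R = 82.00 Ω
Branch 2 (series LC): Z₂ = j(X_L − X_C) = j64.28 Ω
Parallel: Z = Z₁Z₂/(Z₁+Z₂), |Z| = 50.59 Ω, ∠Z = 51.91°
I = V/|Z| = 46.5/50.59 = 919.2 mA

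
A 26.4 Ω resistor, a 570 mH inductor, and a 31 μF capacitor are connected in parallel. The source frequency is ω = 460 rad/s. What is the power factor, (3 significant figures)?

0.964

X_L = ωL = 262 Ω
X_C = 1/(ωC) = 70.1 Ω
Parallel: admittances add. Y = 1/R + 1/(jωL) + jωC
Y = (0.0379 + j0.0104) S
|Y| = 0.0393 S → |Z| = 1/|Y| = 25.4 Ω, ∠Z = −∠Y = -15.4°
cos φ = cos(-15.4°) = 0.964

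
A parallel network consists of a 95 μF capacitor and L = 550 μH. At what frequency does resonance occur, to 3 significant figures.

ω₀ = 1/√(LC) = 1/√(0.00055 × 9.5e-05) = 4375 rad/s
f₀ = ω₀/(2π) = 696 Hz

696 Hz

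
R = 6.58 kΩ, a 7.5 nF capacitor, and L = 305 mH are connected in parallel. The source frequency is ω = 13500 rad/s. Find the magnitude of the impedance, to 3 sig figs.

X_L = ωL = 4120 Ω
X_C = 1/(ωC) = 9880 Ω
Parallel: admittances add. Y = 1/R + 1/(jωL) + jωC
Y = (0.000152 − j0.000142) S
|Y| = 0.000208 S → |Z| = 1/|Y| = 4810 Ω, ∠Z = −∠Y = 43.0°

4810 Ω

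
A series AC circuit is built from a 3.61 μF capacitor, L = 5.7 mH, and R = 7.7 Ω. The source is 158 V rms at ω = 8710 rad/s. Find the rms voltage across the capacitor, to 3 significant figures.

259 V

X_L = ωL = 49.6 Ω
X_C = 1/(ωC) = 31.8 Ω
Net reactance X = X_L − X_C = 17.8 Ω
Z = 7.70 + j17.8 Ω
|Z| = √(7.70² + 17.8²) = 19.4 Ω
I = V/|Z| = 8.13 A
V_C = I·|Z_C| = 8.13 × 31.8 = 259 V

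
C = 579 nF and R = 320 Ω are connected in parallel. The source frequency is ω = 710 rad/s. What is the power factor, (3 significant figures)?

X_C = 1/(ωC) = 2430 Ω
Parallel: admittances add. Y = 1/R + jωC
Y = (0.00313 + j0.000411) S
|Y| = 0.00315 S → |Z| = 1/|Y| = 317 Ω, ∠Z = −∠Y = -7.49°
cos φ = cos(-7.49°) = 0.991

0.991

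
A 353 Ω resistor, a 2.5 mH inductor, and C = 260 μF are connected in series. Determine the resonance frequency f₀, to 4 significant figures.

197.4 Hz

ω₀ = 1/√(LC) = 1/√(0.0025 × 0.00026) = 1240 rad/s
f₀ = ω₀/(2π) = 197.4 Hz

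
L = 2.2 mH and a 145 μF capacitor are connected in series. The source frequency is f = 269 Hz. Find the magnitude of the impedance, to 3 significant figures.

ω = 2πf = 1690 rad/s
X_L = ωL = 3.72 Ω
X_C = 1/(ωC) = 4.08 Ω
Net reactance X = X_L − X_C = -0.362 Ω
Z = − j0.362 Ω
|Z| = √(0² + 0.362²) = 0.362 Ω

0.362 Ω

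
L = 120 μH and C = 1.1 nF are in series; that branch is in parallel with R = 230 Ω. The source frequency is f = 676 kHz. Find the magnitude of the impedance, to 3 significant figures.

ω = 2πf = 4.247e+06 rad/s
X_L = ωL = 510 Ω
X_C = 1/(ωC) = 214 Ω
Branch 1: Z₁ = R = 230 Ω
Branch 2 (series LC): Z₂ = j(X_L − X_C) = j296 Ω
Parallel: Z = Z₁Z₂/(Z₁+Z₂), |Z| = 182 Ω, ∠Z = 37.9°

182 Ω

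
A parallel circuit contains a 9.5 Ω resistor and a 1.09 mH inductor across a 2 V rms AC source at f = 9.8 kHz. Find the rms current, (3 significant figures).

ω = 2πf = 61580 rad/s
X_L = ωL = 67.1 Ω
Parallel: admittances add. Y = 1/R + 1/(jωL)
Y = (0.105 − j0.0149) S
|Y| = 0.106 S → |Z| = 1/|Y| = 9.41 Ω, ∠Z = −∠Y = 8.06°
I = V/|Z| = 2/9.41 = 213 mA

213 mA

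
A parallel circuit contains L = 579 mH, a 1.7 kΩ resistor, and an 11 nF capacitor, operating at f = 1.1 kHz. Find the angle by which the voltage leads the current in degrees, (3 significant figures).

ω = 2πf = 6912 rad/s
X_L = ωL = 4000 Ω
X_C = 1/(ωC) = 13200 Ω
Parallel: admittances add. Y = 1/R + 1/(jωL) + jωC
Y = (0.000588 − j0.000174) S
|Y| = 0.000613 S → |Z| = 1/|Y| = 1630 Ω, ∠Z = −∠Y = 16.5°

16.5°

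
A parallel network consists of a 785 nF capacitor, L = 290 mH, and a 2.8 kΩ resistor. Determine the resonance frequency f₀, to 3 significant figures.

334 Hz

ω₀ = 1/√(LC) = 1/√(0.29 × 7.85e-07) = 2096 rad/s
f₀ = ω₀/(2π) = 334 Hz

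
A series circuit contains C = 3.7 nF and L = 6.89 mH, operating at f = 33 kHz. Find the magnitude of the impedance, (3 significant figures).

125 Ω

ω = 2πf = 207300 rad/s
X_L = ωL = 1430 Ω
X_C = 1/(ωC) = 1300 Ω
Net reactance X = X_L − X_C = 125 Ω
Z = j125 Ω
|Z| = √(0² + 125²) = 125 Ω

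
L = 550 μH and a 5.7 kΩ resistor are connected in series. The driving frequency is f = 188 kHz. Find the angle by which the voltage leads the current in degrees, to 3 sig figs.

ω = 2πf = 1.181e+06 rad/s
X_L = ωL = 650 Ω
Z = 5700 + j650 Ω
|Z| = √(5700² + 650²) = 5740 Ω
∠Z = arctan(650/5700) = 6.50°

6.50°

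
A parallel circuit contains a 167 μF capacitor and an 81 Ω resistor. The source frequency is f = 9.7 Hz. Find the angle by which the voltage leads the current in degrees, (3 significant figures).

-39.5°

ω = 2πf = 60.95 rad/s
X_C = 1/(ωC) = 98.2 Ω
Parallel: admittances add. Y = 1/R + jωC
Y = (0.0123 + j0.0102) S
|Y| = 0.0160 S → |Z| = 1/|Y| = 62.5 Ω, ∠Z = −∠Y = -39.5°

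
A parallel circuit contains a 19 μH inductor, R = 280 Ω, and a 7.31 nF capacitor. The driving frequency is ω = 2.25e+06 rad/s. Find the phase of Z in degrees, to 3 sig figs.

62.8°

X_L = ωL = 42.8 Ω
X_C = 1/(ωC) = 60.8 Ω
Parallel: admittances add. Y = 1/R + 1/(jωL) + jωC
Y = (0.00357 − j0.00694) S
|Y| = 0.00781 S → |Z| = 1/|Y| = 128 Ω, ∠Z = −∠Y = 62.8°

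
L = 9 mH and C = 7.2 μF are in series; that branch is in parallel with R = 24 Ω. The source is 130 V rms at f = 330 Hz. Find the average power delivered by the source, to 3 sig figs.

704 W

ω = 2πf = 2073 rad/s
X_L = ωL = 18.7 Ω
X_C = 1/(ωC) = 67.0 Ω
Branch 1: Z₁ = R = 24.0 Ω
Branch 2 (series LC): Z₂ = j(X_L − X_C) = −j48.3 Ω
Parallel: Z = Z₁Z₂/(Z₁+Z₂), |Z| = 21.5 Ω, ∠Z = -26.4°
I = V/|Z| = 6.05 A
P = VI cos φ = 130 × 6.05 × cos(-26.4°) = 704 W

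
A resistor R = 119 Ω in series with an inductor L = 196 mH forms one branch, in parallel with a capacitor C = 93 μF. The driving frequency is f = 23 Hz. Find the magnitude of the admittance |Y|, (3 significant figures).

14.0 mS

ω = 2πf = 144.5 rad/s
X_L = ωL = 28.3 Ω
X_C = 1/(ωC) = 74.4 Ω
Branch 1 (R+jX_L): Z₁ = 119 + j28.3 Ω, |Z₁| = 122 Ω
Branch 2 (−jX_C): Z₂ = −j74.4 Ω
Parallel: Z = Z₁Z₂/(Z₁+Z₂), |Z| = 71.3 Ω, ∠Z = -55.4°
|Y| = 1/|Z| = 14.0 mS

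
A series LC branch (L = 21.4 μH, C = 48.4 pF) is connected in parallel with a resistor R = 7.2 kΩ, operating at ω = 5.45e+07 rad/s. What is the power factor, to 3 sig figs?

X_L = ωL = 1170 Ω
X_C = 1/(ωC) = 379 Ω
Branch 1: Z₁ = R = 7200 Ω
Branch 2 (series LC): Z₂ = j(X_L − X_C) = j787 Ω
Parallel: Z = Z₁Z₂/(Z₁+Z₂), |Z| = 783 Ω, ∠Z = 83.8°
cos φ = cos(83.8°) = 0.109

0.109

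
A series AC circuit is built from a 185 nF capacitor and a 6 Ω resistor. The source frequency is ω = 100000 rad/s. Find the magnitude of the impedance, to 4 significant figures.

54.39 Ω

X_C = 1/(ωC) = 54.05 Ω
Z = 6.000 − j54.05 Ω
|Z| = √(6.000² + 54.05²) = 54.39 Ω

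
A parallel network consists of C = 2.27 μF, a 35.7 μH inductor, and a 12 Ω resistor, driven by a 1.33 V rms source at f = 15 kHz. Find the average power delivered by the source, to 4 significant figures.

ω = 2πf = 94250 rad/s
X_L = ωL = 3.365 Ω
X_C = 1/(ωC) = 4.674 Ω
Parallel: admittances add. Y = 1/R + 1/(jωL) + jωC
Y = (0.08333 − j0.08327) S
|Y| = 0.1178 S → |Z| = 1/|Y| = 8.489 Ω, ∠Z = −∠Y = 44.98°
I = V/|Z| = 156.7 mA
P = VI cos φ = 1.33 × 0.1567 × cos(44.98°) = 147.4 mW

147.4 mW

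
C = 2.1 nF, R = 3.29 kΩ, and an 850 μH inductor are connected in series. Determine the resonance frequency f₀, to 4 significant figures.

ω₀ = 1/√(LC) = 1/√(0.00085 × 2.1e-09) = 748500 rad/s
f₀ = ω₀/(2π) = 119.1 kHz

119.1 kHz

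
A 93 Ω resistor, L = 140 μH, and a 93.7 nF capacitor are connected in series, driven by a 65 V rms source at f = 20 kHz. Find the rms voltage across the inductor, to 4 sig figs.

9.960 V

ω = 2πf = 125700 rad/s
X_L = ωL = 17.59 Ω
X_C = 1/(ωC) = 84.93 Ω
Net reactance X = X_L − X_C = -67.34 Ω
Z = 93.00 − j67.34 Ω
|Z| = √(93.00² + 67.34²) = 114.8 Ω
I = V/|Z| = 566.1 mA
V_L = I·|Z_L| = 0.5661 × 17.59 = 9.960 V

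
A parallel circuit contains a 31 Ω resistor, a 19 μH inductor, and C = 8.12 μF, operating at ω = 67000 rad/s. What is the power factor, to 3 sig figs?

0.132

X_L = ωL = 1.27 Ω
X_C = 1/(ωC) = 1.84 Ω
Parallel: admittances add. Y = 1/R + 1/(jωL) + jωC
Y = (0.0323 − j0.242) S
|Y| = 0.244 S → |Z| = 1/|Y| = 4.10 Ω, ∠Z = −∠Y = 82.4°
cos φ = cos(82.4°) = 0.132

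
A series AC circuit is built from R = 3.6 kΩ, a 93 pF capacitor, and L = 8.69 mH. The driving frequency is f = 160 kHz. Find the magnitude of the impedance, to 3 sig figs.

4100 Ω

ω = 2πf = 1.005e+06 rad/s
X_L = ωL = 8740 Ω
X_C = 1/(ωC) = 10700 Ω
Net reactance X = X_L − X_C = -1960 Ω
Z = 3600 − j1960 Ω
|Z| = √(3600² + 1960²) = 4100 Ω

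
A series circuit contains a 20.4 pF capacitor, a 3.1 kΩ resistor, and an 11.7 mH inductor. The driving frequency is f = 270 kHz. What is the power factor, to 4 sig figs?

0.3242

ω = 2πf = 1.696e+06 rad/s
X_L = ωL = 19850 Ω
X_C = 1/(ωC) = 28900 Ω
Net reactance X = X_L − X_C = -9047 Ω
Z = 3100 − j9047 Ω
|Z| = √(3100² + 9047²) = 9563 Ω
∠Z = arctan(-9047/3100) = -71.09°
cos φ = cos(-71.09°) = 0.3242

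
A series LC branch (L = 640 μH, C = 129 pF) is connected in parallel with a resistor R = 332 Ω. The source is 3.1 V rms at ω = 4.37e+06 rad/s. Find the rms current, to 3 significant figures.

X_L = ωL = 2800 Ω
X_C = 1/(ωC) = 1770 Ω
Branch 1: Z₁ = R = 332 Ω
Branch 2 (series LC): Z₂ = j(X_L − X_C) = j1020 Ω
Parallel: Z = Z₁Z₂/(Z₁+Z₂), |Z| = 316 Ω, ∠Z = 18.0°
I = V/|Z| = 3.1/316 = 9.82 mA

9.82 mA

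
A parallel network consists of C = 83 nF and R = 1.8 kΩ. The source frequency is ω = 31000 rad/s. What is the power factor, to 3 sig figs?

0.211

X_C = 1/(ωC) = 389 Ω
Parallel: admittances add. Y = 1/R + jωC
Y = (0.000556 + j0.00257) S
|Y| = 0.00263 S → |Z| = 1/|Y| = 380 Ω, ∠Z = −∠Y = -77.8°
cos φ = cos(-77.8°) = 0.211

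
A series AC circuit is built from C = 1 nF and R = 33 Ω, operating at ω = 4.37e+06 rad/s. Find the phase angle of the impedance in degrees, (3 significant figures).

X_C = 1/(ωC) = 229 Ω
Z = 33.0 − j229 Ω
|Z| = √(33.0² + 229²) = 231 Ω
∠Z = arctan(-229/33.0) = -81.8°

-81.8°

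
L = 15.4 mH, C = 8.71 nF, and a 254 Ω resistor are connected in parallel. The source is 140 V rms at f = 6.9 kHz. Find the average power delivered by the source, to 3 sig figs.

ω = 2πf = 43350 rad/s
X_L = ωL = 668 Ω
X_C = 1/(ωC) = 2650 Ω
Parallel: admittances add. Y = 1/R + 1/(jωL) + jωC
Y = (0.00394 − j0.00112) S
|Y| = 0.00409 S → |Z| = 1/|Y| = 244 Ω, ∠Z = −∠Y = 15.9°
I = V/|Z| = 573 mA
P = VI cos φ = 140 × 0.573 × cos(15.9°) = 77.2 W

77.2 W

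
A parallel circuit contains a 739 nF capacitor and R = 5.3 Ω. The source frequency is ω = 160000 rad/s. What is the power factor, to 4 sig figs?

0.8474

X_C = 1/(ωC) = 8.457 Ω
Parallel: admittances add. Y = 1/R + jωC
Y = (0.1887 + j0.1182) S
|Y| = 0.2227 S → |Z| = 1/|Y| = 4.491 Ω, ∠Z = −∠Y = -32.07°
cos φ = cos(-32.07°) = 0.8474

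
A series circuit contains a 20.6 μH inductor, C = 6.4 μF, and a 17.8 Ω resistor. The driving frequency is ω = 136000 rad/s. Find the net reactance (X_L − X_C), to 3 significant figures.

1.65 Ω

X_L = ωL = 2.80 Ω
X_C = 1/(ωC) = 1.15 Ω
X = 2.80 − 1.15 = 1.65 Ω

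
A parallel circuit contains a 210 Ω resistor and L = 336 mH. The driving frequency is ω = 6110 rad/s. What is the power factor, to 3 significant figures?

X_L = ωL = 2050 Ω
Parallel: admittances add. Y = 1/R + 1/(jωL)
Y = (0.00476 − j0.000487) S
|Y| = 0.00479 S → |Z| = 1/|Y| = 209 Ω, ∠Z = −∠Y = 5.84°
cos φ = cos(5.84°) = 0.995

0.995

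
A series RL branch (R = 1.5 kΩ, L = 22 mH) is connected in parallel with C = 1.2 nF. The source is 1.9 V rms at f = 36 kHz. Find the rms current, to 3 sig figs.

196 μA

ω = 2πf = 226200 rad/s
X_L = ωL = 4980 Ω
X_C = 1/(ωC) = 3680 Ω
Branch 1 (R+jX_L): Z₁ = 1500 + j4980 Ω, |Z₁| = 5200 Ω
Branch 2 (−jX_C): Z₂ = −j3680 Ω
Parallel: Z = Z₁Z₂/(Z₁+Z₂), |Z| = 9670 Ω, ∠Z = -57.5°
I = V/|Z| = 1.9/9670 = 196 μA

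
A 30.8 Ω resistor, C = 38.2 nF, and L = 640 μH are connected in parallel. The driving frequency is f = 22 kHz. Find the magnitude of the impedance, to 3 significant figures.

ω = 2πf = 138200 rad/s
X_L = ωL = 88.5 Ω
X_C = 1/(ωC) = 189 Ω
Parallel: admittances add. Y = 1/R + 1/(jωL) + jωC
Y = (0.0325 − j0.00602) S
|Y| = 0.0330 S → |Z| = 1/|Y| = 30.3 Ω, ∠Z = −∠Y = 10.5°

30.3 Ω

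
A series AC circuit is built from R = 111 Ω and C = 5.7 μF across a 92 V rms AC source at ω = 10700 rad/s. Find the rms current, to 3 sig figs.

X_C = 1/(ωC) = 16.4 Ω
Z = 111 − j16.4 Ω
|Z| = √(111² + 16.4²) = 112 Ω
I = V/|Z| = 92/112 = 820 mA

820 mA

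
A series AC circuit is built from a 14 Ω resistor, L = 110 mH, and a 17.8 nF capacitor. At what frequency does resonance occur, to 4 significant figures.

ω₀ = 1/√(LC) = 1/√(0.11 × 1.78e-08) = 22600 rad/s
f₀ = ω₀/(2π) = 3.597 kHz

3.597 kHz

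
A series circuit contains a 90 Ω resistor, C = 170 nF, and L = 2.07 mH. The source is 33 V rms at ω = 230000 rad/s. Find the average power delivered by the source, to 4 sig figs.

X_L = ωL = 476.1 Ω
X_C = 1/(ωC) = 25.58 Ω
Net reactance X = X_L − X_C = 450.5 Ω
Z = 90.00 + j450.5 Ω
|Z| = √(90.00² + 450.5²) = 459.4 Ω
∠Z = arctan(450.5/90.00) = 78.70°
I = V/|Z| = 71.83 mA
P = VI cos φ = 33 × 0.07183 × cos(78.70°) = 464.3 mW

464.3 mW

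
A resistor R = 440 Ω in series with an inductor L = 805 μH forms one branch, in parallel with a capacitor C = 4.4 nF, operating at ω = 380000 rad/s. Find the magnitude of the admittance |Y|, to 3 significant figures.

1.65 mS

X_L = ωL = 306 Ω
X_C = 1/(ωC) = 598 Ω
Branch 1 (R+jX_L): Z₁ = 440 + j306 Ω, |Z₁| = 536 Ω
Branch 2 (−jX_C): Z₂ = −j598 Ω
Parallel: Z = Z₁Z₂/(Z₁+Z₂), |Z| = 607 Ω, ∠Z = -21.6°
|Y| = 1/|Z| = 1.65 mS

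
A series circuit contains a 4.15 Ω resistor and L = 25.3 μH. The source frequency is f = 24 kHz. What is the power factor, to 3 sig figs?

ω = 2πf = 150800 rad/s
X_L = ωL = 3.82 Ω
Z = 4.15 + j3.82 Ω
|Z| = √(4.15² + 3.82²) = 5.64 Ω
∠Z = arctan(3.82/4.15) = 42.6°
cos φ = cos(42.6°) = 0.736

0.736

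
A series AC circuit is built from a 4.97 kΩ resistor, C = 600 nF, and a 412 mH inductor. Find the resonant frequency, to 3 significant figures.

320 Hz

ω₀ = 1/√(LC) = 1/√(0.412 × 6e-07) = 2011 rad/s
f₀ = ω₀/(2π) = 320 Hz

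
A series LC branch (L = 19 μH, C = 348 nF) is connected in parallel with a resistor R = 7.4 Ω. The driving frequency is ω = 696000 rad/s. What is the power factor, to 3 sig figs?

X_L = ωL = 13.2 Ω
X_C = 1/(ωC) = 4.13 Ω
Branch 1: Z₁ = R = 7.40 Ω
Branch 2 (series LC): Z₂ = j(X_L − X_C) = j9.10 Ω
Parallel: Z = Z₁Z₂/(Z₁+Z₂), |Z| = 5.74 Ω, ∠Z = 39.1°
cos φ = cos(39.1°) = 0.776

0.776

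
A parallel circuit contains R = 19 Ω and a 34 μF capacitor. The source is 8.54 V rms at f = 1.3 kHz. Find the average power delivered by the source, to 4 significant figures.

ω = 2πf = 8168 rad/s
X_C = 1/(ωC) = 3.601 Ω
Parallel: admittances add. Y = 1/R + jωC
Y = (0.05263 + j0.2777) S
|Y| = 0.2827 S → |Z| = 1/|Y| = 3.538 Ω, ∠Z = −∠Y = -79.27°
I = V/|Z| = 2.414 A
P = VI cos φ = 8.54 × 2.414 × cos(-79.27°) = 3.839 W

3.839 W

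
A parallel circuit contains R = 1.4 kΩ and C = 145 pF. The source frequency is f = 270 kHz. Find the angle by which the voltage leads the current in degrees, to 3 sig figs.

-19.0°

ω = 2πf = 1.696e+06 rad/s
X_C = 1/(ωC) = 4070 Ω
Parallel: admittances add. Y = 1/R + jωC
Y = (0.000714 + j0.000246) S
|Y| = 0.000755 S → |Z| = 1/|Y| = 1320 Ω, ∠Z = −∠Y = -19.0°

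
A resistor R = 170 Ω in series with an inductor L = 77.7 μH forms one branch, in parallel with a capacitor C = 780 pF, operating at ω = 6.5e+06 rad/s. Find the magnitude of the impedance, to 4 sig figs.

298.9 Ω

X_L = ωL = 505.1 Ω
X_C = 1/(ωC) = 197.2 Ω
Branch 1 (R+jX_L): Z₁ = 170.0 + j505.1 Ω, |Z₁| = 532.9 Ω
Branch 2 (−jX_C): Z₂ = −j197.2 Ω
Parallel: Z = Z₁Z₂/(Z₁+Z₂), |Z| = 298.9 Ω, ∠Z = -79.69°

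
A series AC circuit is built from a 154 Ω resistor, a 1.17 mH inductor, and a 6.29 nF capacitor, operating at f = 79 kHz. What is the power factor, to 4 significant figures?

ω = 2πf = 496400 rad/s
X_L = ωL = 580.8 Ω
X_C = 1/(ωC) = 320.3 Ω
Net reactance X = X_L − X_C = 260.5 Ω
Z = 154.0 + j260.5 Ω
|Z| = √(154.0² + 260.5²) = 302.6 Ω
∠Z = arctan(260.5/154.0) = 59.41°
cos φ = cos(59.41°) = 0.5089

0.5089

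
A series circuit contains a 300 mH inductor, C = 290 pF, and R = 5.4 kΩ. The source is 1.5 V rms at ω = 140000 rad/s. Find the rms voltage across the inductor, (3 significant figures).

3.46 V

X_L = ωL = 42000 Ω
X_C = 1/(ωC) = 24600 Ω
Net reactance X = X_L − X_C = 17400 Ω
Z = 5400 + j17400 Ω
|Z| = √(5400² + 17400²) = 18200 Ω
I = V/|Z| = 82.5 μA
V_L = I·|Z_L| = 8.25e-05 × 42000 = 3.46 V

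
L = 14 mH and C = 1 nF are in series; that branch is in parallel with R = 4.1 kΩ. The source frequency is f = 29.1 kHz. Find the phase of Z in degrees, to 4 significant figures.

ω = 2πf = 182800 rad/s
X_L = ωL = 2560 Ω
X_C = 1/(ωC) = 5469 Ω
Branch 1: Z₁ = R = 4100 Ω
Branch 2 (series LC): Z₂ = j(X_L − X_C) = −j2909 Ω
Parallel: Z = Z₁Z₂/(Z₁+Z₂), |Z| = 2373 Ω, ∠Z = -54.64°

-54.64°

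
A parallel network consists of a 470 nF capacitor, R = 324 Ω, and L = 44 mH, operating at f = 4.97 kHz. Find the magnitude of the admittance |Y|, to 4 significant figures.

ω = 2πf = 31230 rad/s
X_L = ωL = 1374 Ω
X_C = 1/(ωC) = 68.13 Ω
Parallel: admittances add. Y = 1/R + 1/(jωL) + jωC
Y = (0.003086 + j0.01395) S
|Y| = 0.01429 S → |Z| = 1/|Y| = 70.00 Ω, ∠Z = −∠Y = -77.52°

14.29 mS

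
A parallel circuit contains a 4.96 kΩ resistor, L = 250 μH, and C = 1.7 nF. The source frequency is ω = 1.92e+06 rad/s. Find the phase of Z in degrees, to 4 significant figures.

X_L = ωL = 480.0 Ω
X_C = 1/(ωC) = 306.4 Ω
Parallel: admittances add. Y = 1/R + 1/(jωL) + jωC
Y = (0.0002016 + j0.001181) S
|Y| = 0.001198 S → |Z| = 1/|Y| = 834.9 Ω, ∠Z = −∠Y = -80.31°

-80.31°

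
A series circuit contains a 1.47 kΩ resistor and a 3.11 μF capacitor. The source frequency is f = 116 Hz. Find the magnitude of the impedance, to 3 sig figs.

ω = 2πf = 728.8 rad/s
X_C = 1/(ωC) = 441 Ω
Z = 1470 − j441 Ω
|Z| = √(1470² + 441²) = 1530 Ω

1530 Ω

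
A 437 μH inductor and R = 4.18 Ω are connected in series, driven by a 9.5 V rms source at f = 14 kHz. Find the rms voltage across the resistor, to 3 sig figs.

ω = 2πf = 87960 rad/s
X_L = ωL = 38.4 Ω
Z = 4.18 + j38.4 Ω
|Z| = √(4.18² + 38.4²) = 38.7 Ω
I = V/|Z| = 246 mA
V_R = I·|Z_R| = 0.246 × 4.18 = 1.03 V

1.03 V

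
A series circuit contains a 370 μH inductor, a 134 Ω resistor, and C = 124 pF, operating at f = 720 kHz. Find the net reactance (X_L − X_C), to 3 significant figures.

-109 Ω

ω = 2πf = 4.524e+06 rad/s
X_L = ωL = 1670 Ω
X_C = 1/(ωC) = 1780 Ω
X = 1670 − 1780 = -109 Ω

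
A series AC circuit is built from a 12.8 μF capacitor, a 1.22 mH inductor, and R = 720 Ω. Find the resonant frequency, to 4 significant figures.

1.274 kHz

ω₀ = 1/√(LC) = 1/√(0.00122 × 1.28e-05) = 8002 rad/s
f₀ = ω₀/(2π) = 1.274 kHz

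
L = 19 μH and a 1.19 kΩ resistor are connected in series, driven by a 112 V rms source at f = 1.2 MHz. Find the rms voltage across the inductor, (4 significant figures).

13.39 V

ω = 2πf = 7.54e+06 rad/s
X_L = ωL = 143.3 Ω
Z = 1190 + j143.3 Ω
|Z| = √(1190² + 143.3²) = 1199 Ω
I = V/|Z| = 93.44 mA
V_L = I·|Z_L| = 0.09344 × 143.3 = 13.39 V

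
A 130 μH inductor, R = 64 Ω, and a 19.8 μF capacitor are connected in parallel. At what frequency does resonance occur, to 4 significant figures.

ω₀ = 1/√(LC) = 1/√(0.00013 × 1.98e-05) = 19710 rad/s
f₀ = ω₀/(2π) = 3.137 kHz

3.137 kHz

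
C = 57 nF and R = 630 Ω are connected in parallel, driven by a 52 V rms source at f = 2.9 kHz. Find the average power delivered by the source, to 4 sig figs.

4.292 W

ω = 2πf = 18220 rad/s
X_C = 1/(ωC) = 962.8 Ω
Parallel: admittances add. Y = 1/R + jωC
Y = (0.001587 + j0.001039) S
|Y| = 0.001897 S → |Z| = 1/|Y| = 527.2 Ω, ∠Z = −∠Y = -33.20°
I = V/|Z| = 98.64 mA
P = VI cos φ = 52 × 0.09864 × cos(-33.20°) = 4.292 W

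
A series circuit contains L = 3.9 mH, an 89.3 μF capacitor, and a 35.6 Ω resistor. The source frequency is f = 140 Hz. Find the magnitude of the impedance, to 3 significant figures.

36.8 Ω

ω = 2πf = 879.6 rad/s
X_L = ωL = 3.43 Ω
X_C = 1/(ωC) = 12.7 Ω
Net reactance X = X_L − X_C = -9.30 Ω
Z = 35.6 − j9.30 Ω
|Z| = √(35.6² + 9.30²) = 36.8 Ω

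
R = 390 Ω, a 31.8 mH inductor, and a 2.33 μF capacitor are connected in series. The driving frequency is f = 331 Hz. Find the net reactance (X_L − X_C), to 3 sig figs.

ω = 2πf = 2080 rad/s
X_L = ωL = 66.1 Ω
X_C = 1/(ωC) = 206 Ω
X = 66.1 − 206 = -140 Ω

-140 Ω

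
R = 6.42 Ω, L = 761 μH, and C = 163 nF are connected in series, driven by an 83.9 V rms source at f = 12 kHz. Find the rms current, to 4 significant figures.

3.378 A

ω = 2πf = 75400 rad/s
X_L = ωL = 57.38 Ω
X_C = 1/(ωC) = 81.37 Ω
Net reactance X = X_L − X_C = -23.99 Ω
Z = 6.420 − j23.99 Ω
|Z| = √(6.420² + 23.99²) = 24.83 Ω
I = V/|Z| = 83.9/24.83 = 3.378 A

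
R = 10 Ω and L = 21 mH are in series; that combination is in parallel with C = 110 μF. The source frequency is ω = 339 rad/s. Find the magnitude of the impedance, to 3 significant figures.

X_L = ωL = 7.12 Ω
X_C = 1/(ωC) = 26.8 Ω
Branch 1 (R+jX_L): Z₁ = 10.0 + j7.12 Ω, |Z₁| = 12.3 Ω
Branch 2 (−jX_C): Z₂ = −j26.8 Ω
Parallel: Z = Z₁Z₂/(Z₁+Z₂), |Z| = 14.9 Ω, ∠Z = 8.53°

14.9 Ω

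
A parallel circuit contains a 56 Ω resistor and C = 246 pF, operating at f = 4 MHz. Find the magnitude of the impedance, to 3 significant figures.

52.9 Ω

ω = 2πf = 2.513e+07 rad/s
X_C = 1/(ωC) = 162 Ω
Parallel: admittances add. Y = 1/R + jωC
Y = (0.0179 + j0.00618) S
|Y| = 0.0189 S → |Z| = 1/|Y| = 52.9 Ω, ∠Z = −∠Y = -19.1°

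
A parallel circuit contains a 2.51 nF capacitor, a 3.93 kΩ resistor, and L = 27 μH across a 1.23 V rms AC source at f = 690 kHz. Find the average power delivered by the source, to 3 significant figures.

385 μW

ω = 2πf = 4.335e+06 rad/s
X_L = ωL = 117 Ω
X_C = 1/(ωC) = 91.9 Ω
Parallel: admittances add. Y = 1/R + 1/(jωL) + jωC
Y = (0.000254 + j0.00234) S
|Y| = 0.00235 S → |Z| = 1/|Y| = 425 Ω, ∠Z = −∠Y = -83.8°
I = V/|Z| = 2.89 mA
P = VI cos φ = 1.23 × 0.00289 × cos(-83.8°) = 385 μW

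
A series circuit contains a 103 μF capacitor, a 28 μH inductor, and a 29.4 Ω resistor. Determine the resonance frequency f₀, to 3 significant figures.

2.96 kHz

ω₀ = 1/√(LC) = 1/√(2.8e-05 × 0.000103) = 18620 rad/s
f₀ = ω₀/(2π) = 2.96 kHz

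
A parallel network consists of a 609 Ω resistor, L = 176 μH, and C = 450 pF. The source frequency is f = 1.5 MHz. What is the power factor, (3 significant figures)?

ω = 2πf = 9.425e+06 rad/s
X_L = ωL = 1660 Ω
X_C = 1/(ωC) = 236 Ω
Parallel: admittances add. Y = 1/R + 1/(jωL) + jωC
Y = (0.00164 + j0.00364) S
|Y| = 0.00399 S → |Z| = 1/|Y| = 251 Ω, ∠Z = −∠Y = -65.7°
cos φ = cos(-65.7°) = 0.411

0.411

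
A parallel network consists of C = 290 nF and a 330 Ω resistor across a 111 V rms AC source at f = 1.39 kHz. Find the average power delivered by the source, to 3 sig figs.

ω = 2πf = 8734 rad/s
X_C = 1/(ωC) = 395 Ω
Parallel: admittances add. Y = 1/R + jωC
Y = (0.00303 + j0.00253) S
|Y| = 0.00395 S → |Z| = 1/|Y| = 253 Ω, ∠Z = −∠Y = -39.9°
I = V/|Z| = 438 mA
P = VI cos φ = 111 × 0.438 × cos(-39.9°) = 37.3 W

37.3 W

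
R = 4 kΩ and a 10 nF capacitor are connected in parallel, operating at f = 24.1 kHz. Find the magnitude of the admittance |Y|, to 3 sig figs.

1.53 mS

ω = 2πf = 151400 rad/s
X_C = 1/(ωC) = 660 Ω
Parallel: admittances add. Y = 1/R + jωC
Y = (0.000250 + j0.00151) S
|Y| = 0.00153 S → |Z| = 1/|Y| = 652 Ω, ∠Z = −∠Y = -80.6°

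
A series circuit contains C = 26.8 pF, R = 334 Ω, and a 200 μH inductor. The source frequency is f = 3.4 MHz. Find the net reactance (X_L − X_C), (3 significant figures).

ω = 2πf = 2.136e+07 rad/s
X_L = ωL = 4270 Ω
X_C = 1/(ωC) = 1750 Ω
X = 4270 − 1750 = 2530 Ω

2530 Ω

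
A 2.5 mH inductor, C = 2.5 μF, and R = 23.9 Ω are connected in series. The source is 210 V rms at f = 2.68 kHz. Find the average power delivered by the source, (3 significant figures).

1.16 kW

ω = 2πf = 16840 rad/s
X_L = ωL = 42.1 Ω
X_C = 1/(ωC) = 23.8 Ω
Net reactance X = X_L − X_C = 18.3 Ω
Z = 23.9 + j18.3 Ω
|Z| = √(23.9² + 18.3²) = 30.1 Ω
∠Z = arctan(18.3/23.9) = 37.5°
I = V/|Z| = 6.97 A
P = VI cos φ = 210 × 6.97 × cos(37.5°) = 1.16 kW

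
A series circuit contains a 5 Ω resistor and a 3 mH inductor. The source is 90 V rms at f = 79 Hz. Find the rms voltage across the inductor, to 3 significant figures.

ω = 2πf = 496.4 rad/s
X_L = ωL = 1.49 Ω
Z = 5.00 + j1.49 Ω
|Z| = √(5.00² + 1.49²) = 5.22 Ω
I = V/|Z| = 17.3 A
V_L = I·|Z_L| = 17.3 × 1.49 = 25.7 V

25.7 V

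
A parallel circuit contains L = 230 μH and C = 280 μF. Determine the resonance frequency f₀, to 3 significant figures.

627 Hz

ω₀ = 1/√(LC) = 1/√(0.00023 × 0.00028) = 3941 rad/s
f₀ = ω₀/(2π) = 627 Hz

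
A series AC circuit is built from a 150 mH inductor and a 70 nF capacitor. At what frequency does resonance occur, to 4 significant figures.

1.553 kHz

ω₀ = 1/√(LC) = 1/√(0.15 × 7e-08) = 9759 rad/s
f₀ = ω₀/(2π) = 1.553 kHz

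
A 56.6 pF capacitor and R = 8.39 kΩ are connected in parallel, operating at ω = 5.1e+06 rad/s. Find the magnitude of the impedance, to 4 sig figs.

X_C = 1/(ωC) = 3464 Ω
Parallel: admittances add. Y = 1/R + jωC
Y = (0.0001192 + j0.0002887) S
|Y| = 0.0003123 S → |Z| = 1/|Y| = 3202 Ω, ∠Z = −∠Y = -67.56°

3202 Ω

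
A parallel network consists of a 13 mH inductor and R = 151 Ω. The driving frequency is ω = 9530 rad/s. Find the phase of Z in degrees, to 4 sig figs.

X_L = ωL = 123.9 Ω
Parallel: admittances add. Y = 1/R + 1/(jωL)
Y = (0.006623 − j0.008072) S
|Y| = 0.01044 S → |Z| = 1/|Y| = 95.78 Ω, ∠Z = −∠Y = 50.63°

50.63°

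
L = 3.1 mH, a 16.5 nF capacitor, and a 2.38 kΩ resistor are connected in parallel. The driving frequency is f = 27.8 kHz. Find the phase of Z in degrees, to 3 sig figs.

-67.9°

ω = 2πf = 174700 rad/s
X_L = ωL = 541 Ω
X_C = 1/(ωC) = 347 Ω
Parallel: admittances add. Y = 1/R + 1/(jωL) + jωC
Y = (0.000420 + j0.00104) S
|Y| = 0.00112 S → |Z| = 1/|Y| = 895 Ω, ∠Z = −∠Y = -67.9°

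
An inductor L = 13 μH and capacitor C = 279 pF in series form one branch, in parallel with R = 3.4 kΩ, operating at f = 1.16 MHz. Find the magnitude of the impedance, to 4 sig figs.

394.3 Ω

ω = 2πf = 7.288e+06 rad/s
X_L = ωL = 94.75 Ω
X_C = 1/(ωC) = 491.8 Ω
Branch 1: Z₁ = R = 3400 Ω
Branch 2 (series LC): Z₂ = j(X_L − X_C) = −j397.0 Ω
Parallel: Z = Z₁Z₂/(Z₁+Z₂), |Z| = 394.3 Ω, ∠Z = -83.34°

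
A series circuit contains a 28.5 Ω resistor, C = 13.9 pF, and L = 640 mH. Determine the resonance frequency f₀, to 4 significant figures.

ω₀ = 1/√(LC) = 1/√(0.64 × 1.39e-11) = 335300 rad/s
f₀ = ω₀/(2π) = 53.36 kHz

53.36 kHz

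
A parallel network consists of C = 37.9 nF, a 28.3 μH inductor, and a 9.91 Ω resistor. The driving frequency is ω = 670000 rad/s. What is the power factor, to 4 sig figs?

X_L = ωL = 18.96 Ω
X_C = 1/(ωC) = 39.38 Ω
Parallel: admittances add. Y = 1/R + 1/(jωL) + jωC
Y = (0.1009 − j0.02735) S
|Y| = 0.1045 S → |Z| = 1/|Y| = 9.565 Ω, ∠Z = −∠Y = 15.16°
cos φ = cos(15.16°) = 0.9652

0.9652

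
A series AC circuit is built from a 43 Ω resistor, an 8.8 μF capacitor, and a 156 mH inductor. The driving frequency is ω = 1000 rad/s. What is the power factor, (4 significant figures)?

X_L = ωL = 156.0 Ω
X_C = 1/(ωC) = 113.6 Ω
Net reactance X = X_L − X_C = 42.36 Ω
Z = 43.00 + j42.36 Ω
|Z| = √(43.00² + 42.36²) = 60.36 Ω
∠Z = arctan(42.36/43.00) = 44.57°
cos φ = cos(44.57°) = 0.7124

0.7124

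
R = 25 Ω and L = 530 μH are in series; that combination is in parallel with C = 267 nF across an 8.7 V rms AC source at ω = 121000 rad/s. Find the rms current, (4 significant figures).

X_L = ωL = 64.13 Ω
X_C = 1/(ωC) = 30.95 Ω
Branch 1 (R+jX_L): Z₁ = 25.00 + j64.13 Ω, |Z₁| = 68.83 Ω
Branch 2 (−jX_C): Z₂ = −j30.95 Ω
Parallel: Z = Z₁Z₂/(Z₁+Z₂), |Z| = 51.29 Ω, ∠Z = -74.30°
I = V/|Z| = 8.7/51.29 = 169.6 mA

169.6 mA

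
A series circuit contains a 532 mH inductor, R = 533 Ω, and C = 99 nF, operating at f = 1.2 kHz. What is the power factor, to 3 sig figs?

ω = 2πf = 7540 rad/s
X_L = ωL = 4010 Ω
X_C = 1/(ωC) = 1340 Ω
Net reactance X = X_L − X_C = 2670 Ω
Z = 533 + j2670 Ω
|Z| = √(533² + 2670²) = 2720 Ω
∠Z = arctan(2670/533) = 78.7°
cos φ = cos(78.7°) = 0.196

0.196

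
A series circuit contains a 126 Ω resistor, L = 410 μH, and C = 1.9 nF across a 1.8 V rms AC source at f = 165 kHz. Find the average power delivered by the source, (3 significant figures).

18.0 mW

ω = 2πf = 1.037e+06 rad/s
X_L = ωL = 425 Ω
X_C = 1/(ωC) = 508 Ω
Net reactance X = X_L − X_C = -82.6 Ω
Z = 126 − j82.6 Ω
|Z| = √(126² + 82.6²) = 151 Ω
∠Z = arctan(-82.6/126) = -33.3°
I = V/|Z| = 11.9 mA
P = VI cos φ = 1.8 × 0.0119 × cos(-33.3°) = 18.0 mW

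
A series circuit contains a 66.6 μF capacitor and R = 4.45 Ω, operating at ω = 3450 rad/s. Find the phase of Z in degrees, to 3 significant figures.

X_C = 1/(ωC) = 4.35 Ω
Z = 4.45 − j4.35 Ω
|Z| = √(4.45² + 4.35²) = 6.22 Ω
∠Z = arctan(-4.35/4.45) = -44.4°

-44.4°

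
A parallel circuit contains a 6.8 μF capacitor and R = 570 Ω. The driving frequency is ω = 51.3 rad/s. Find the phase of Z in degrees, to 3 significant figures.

-11.2°

X_C = 1/(ωC) = 2870 Ω
Parallel: admittances add. Y = 1/R + jωC
Y = (0.00175 + j0.000349) S
|Y| = 0.00179 S → |Z| = 1/|Y| = 559 Ω, ∠Z = −∠Y = -11.2°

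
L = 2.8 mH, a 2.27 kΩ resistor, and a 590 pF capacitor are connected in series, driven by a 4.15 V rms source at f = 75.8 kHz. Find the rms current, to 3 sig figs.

ω = 2πf = 476300 rad/s
X_L = ωL = 1330 Ω
X_C = 1/(ωC) = 3560 Ω
Net reactance X = X_L − X_C = -2230 Ω
Z = 2270 − j2230 Ω
|Z| = √(2270² + 2230²) = 3180 Ω
I = V/|Z| = 4.15/3180 = 1.31 mA

1.31 mA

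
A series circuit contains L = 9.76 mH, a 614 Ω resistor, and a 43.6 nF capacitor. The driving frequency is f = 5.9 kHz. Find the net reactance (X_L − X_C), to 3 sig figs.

ω = 2πf = 37070 rad/s
X_L = ωL = 362 Ω
X_C = 1/(ωC) = 619 Ω
X = 362 − 619 = -257 Ω

-257 Ω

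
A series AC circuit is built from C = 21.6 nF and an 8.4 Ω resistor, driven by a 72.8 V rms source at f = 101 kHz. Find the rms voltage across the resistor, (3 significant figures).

ω = 2πf = 634600 rad/s
X_C = 1/(ωC) = 73.0 Ω
Z = 8.40 − j73.0 Ω
|Z| = √(8.40² + 73.0²) = 73.4 Ω
I = V/|Z| = 991 mA
V_R = I·|Z_R| = 0.991 × 8.40 = 8.33 V

8.33 V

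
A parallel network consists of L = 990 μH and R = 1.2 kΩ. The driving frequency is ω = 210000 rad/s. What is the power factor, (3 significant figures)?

X_L = ωL = 208 Ω
Parallel: admittances add. Y = 1/R + 1/(jωL)
Y = (0.000833 − j0.00481) S
|Y| = 0.00488 S → |Z| = 1/|Y| = 205 Ω, ∠Z = −∠Y = 80.2°
cos φ = cos(80.2°) = 0.171

0.171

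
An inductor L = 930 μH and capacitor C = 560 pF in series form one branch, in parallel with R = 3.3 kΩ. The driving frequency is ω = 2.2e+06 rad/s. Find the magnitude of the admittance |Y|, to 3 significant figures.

865 μS

X_L = ωL = 2050 Ω
X_C = 1/(ωC) = 812 Ω
Branch 1: Z₁ = R = 3300 Ω
Branch 2 (series LC): Z₂ = j(X_L − X_C) = j1230 Ω
Parallel: Z = Z₁Z₂/(Z₁+Z₂), |Z| = 1160 Ω, ∠Z = 69.5°
|Y| = 1/|Z| = 865 μS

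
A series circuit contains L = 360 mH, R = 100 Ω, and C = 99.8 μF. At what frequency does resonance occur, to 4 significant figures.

ω₀ = 1/√(LC) = 1/√(0.36 × 9.98e-05) = 166.8 rad/s
f₀ = ω₀/(2π) = 26.55 Hz

26.55 Hz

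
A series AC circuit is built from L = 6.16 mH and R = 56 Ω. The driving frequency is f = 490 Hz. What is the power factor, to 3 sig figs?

0.947

ω = 2πf = 3079 rad/s
X_L = ωL = 19.0 Ω
Z = 56.0 + j19.0 Ω
|Z| = √(56.0² + 19.0²) = 59.1 Ω
∠Z = arctan(19.0/56.0) = 18.7°
cos φ = cos(18.7°) = 0.947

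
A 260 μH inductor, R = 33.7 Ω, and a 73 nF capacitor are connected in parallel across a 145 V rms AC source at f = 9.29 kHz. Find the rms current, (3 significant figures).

9.92 A

ω = 2πf = 58370 rad/s
X_L = ωL = 15.2 Ω
X_C = 1/(ωC) = 235 Ω
Parallel: admittances add. Y = 1/R + 1/(jωL) + jωC
Y = (0.0297 − j0.0616) S
|Y| = 0.0684 S → |Z| = 1/|Y| = 14.6 Ω, ∠Z = −∠Y = 64.3°
I = V/|Z| = 145/14.6 = 9.92 A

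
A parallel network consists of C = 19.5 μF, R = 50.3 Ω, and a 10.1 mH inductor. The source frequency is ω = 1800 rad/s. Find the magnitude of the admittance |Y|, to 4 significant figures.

28.13 mS

X_L = ωL = 18.18 Ω
X_C = 1/(ωC) = 28.49 Ω
Parallel: admittances add. Y = 1/R + 1/(jωL) + jωC
Y = (0.01988 − j0.01991) S
|Y| = 0.02813 S → |Z| = 1/|Y| = 35.55 Ω, ∠Z = −∠Y = 45.04°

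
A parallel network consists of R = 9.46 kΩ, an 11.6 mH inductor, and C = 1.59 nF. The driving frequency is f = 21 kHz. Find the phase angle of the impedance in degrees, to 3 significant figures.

ω = 2πf = 131900 rad/s
X_L = ωL = 1530 Ω
X_C = 1/(ωC) = 4770 Ω
Parallel: admittances add. Y = 1/R + 1/(jωL) + jωC
Y = (0.000106 − j0.000444) S
|Y| = 0.000456 S → |Z| = 1/|Y| = 2190 Ω, ∠Z = −∠Y = 76.6°

76.6°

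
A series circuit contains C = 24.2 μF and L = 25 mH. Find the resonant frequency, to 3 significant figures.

ω₀ = 1/√(LC) = 1/√(0.025 × 2.42e-05) = 1286 rad/s
f₀ = ω₀/(2π) = 205 Hz

205 Hz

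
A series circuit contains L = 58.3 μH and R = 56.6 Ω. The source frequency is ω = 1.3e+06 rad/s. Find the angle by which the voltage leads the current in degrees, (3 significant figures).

53.2°

X_L = ωL = 75.8 Ω
Z = 56.6 + j75.8 Ω
|Z| = √(56.6² + 75.8²) = 94.6 Ω
∠Z = arctan(75.8/56.6) = 53.2°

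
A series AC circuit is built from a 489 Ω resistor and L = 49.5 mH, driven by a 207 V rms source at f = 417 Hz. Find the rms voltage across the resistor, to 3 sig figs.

200 V

ω = 2πf = 2620 rad/s
X_L = ωL = 130 Ω
Z = 489 + j130 Ω
|Z| = √(489² + 130²) = 506 Ω
I = V/|Z| = 409 mA
V_R = I·|Z_R| = 0.409 × 489 = 200 V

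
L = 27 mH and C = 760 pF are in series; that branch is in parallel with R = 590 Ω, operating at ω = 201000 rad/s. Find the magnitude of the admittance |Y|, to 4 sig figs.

1.916 mS

X_L = ωL = 5427 Ω
X_C = 1/(ωC) = 6546 Ω
Branch 1: Z₁ = R = 590.0 Ω
Branch 2 (series LC): Z₂ = j(X_L − X_C) = −j1119 Ω
Parallel: Z = Z₁Z₂/(Z₁+Z₂), |Z| = 521.9 Ω, ∠Z = -27.80°
|Y| = 1/|Z| = 1.916 mS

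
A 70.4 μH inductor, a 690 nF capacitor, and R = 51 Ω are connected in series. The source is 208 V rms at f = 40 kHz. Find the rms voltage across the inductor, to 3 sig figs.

70.3 V

ω = 2πf = 251300 rad/s
X_L = ωL = 17.7 Ω
X_C = 1/(ωC) = 5.77 Ω
Net reactance X = X_L − X_C = 11.9 Ω
Z = 51.0 + j11.9 Ω
|Z| = √(51.0² + 11.9²) = 52.4 Ω
I = V/|Z| = 3.97 A
V_L = I·|Z_L| = 3.97 × 17.7 = 70.3 V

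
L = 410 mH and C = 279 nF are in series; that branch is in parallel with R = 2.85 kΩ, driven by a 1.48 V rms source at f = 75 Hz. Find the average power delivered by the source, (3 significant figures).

769 μW

ω = 2πf = 471.2 rad/s
X_L = ωL = 193 Ω
X_C = 1/(ωC) = 7610 Ω
Branch 1: Z₁ = R = 2850 Ω
Branch 2 (series LC): Z₂ = j(X_L − X_C) = −j7410 Ω
Parallel: Z = Z₁Z₂/(Z₁+Z₂), |Z| = 2660 Ω, ∠Z = -21.0°
I = V/|Z| = 556 μA
P = VI cos φ = 1.48 × 0.000556 × cos(-21.0°) = 769 μW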